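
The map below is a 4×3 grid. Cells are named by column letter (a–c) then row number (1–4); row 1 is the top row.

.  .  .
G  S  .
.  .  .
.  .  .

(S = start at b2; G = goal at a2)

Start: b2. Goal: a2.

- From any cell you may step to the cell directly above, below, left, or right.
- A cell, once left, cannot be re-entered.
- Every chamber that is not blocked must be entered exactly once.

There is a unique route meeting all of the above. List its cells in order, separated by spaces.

b2 b3 a3 a4 b4 c4 c3 c2 c1 b1 a1 a2

Need to visit all 12 open cells exactly once, starting at b2 and ending at a2.
Cell c4 has only two open neighbours (c3 and b4), so the path must pass straight through it: one of those is the cell it's entered from and the other is where it exits.
Route from b2: down 1 to b3, left 1 to a3, down 1 to a4, right 2 to c4, up 3 to c1, left 2 to a1, down 1 to a2 — 11 moves in all.
Check: all 12 open cells covered.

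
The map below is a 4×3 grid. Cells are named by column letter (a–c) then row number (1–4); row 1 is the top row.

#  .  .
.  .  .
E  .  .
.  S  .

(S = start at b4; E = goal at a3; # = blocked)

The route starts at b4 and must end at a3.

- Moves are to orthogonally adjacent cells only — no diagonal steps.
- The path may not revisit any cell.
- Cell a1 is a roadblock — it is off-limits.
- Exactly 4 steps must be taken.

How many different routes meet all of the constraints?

2

Need simple routes of exactly 4 moves from b4 to a3 (Manhattan distance 2, so 1 moves are spent on a detour and 1 undoing it).
Enumerating: b4 b3 b2 a2 a3 | b4 c4 c3 b3 a3.
That gives 2 routes.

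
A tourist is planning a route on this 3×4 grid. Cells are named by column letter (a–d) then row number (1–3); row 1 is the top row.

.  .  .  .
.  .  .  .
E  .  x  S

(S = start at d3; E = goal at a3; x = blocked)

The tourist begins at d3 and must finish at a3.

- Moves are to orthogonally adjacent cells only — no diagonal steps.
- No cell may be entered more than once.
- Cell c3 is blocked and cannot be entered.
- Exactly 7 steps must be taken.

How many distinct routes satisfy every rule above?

9

Need simple routes of exactly 7 moves from d3 to a3 (Manhattan distance 3, so 2 moves are spent on a detour and 2 undoing it).
Branch systematically from the start, pruning whenever the remaining move budget drops below the Manhattan distance to a3 or differs from it in parity. Every completion starts via d2: 9.
That gives 9 routes.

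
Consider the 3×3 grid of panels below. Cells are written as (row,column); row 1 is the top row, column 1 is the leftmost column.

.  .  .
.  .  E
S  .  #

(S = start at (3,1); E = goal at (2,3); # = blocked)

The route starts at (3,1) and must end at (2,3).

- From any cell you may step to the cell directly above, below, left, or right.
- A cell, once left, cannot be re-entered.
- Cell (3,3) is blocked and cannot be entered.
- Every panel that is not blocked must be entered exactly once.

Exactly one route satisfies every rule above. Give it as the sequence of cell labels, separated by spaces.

(3,1) (3,2) (2,2) (2,1) (1,1) (1,2) (1,3) (2,3)

Need to visit all 8 open cells exactly once, starting at (3,1) and ending at (2,3).
Cell (1,1) has only two open neighbours ((2,1) and (1,2)), so the path must pass straight through it: one of those is the cell it's entered from and the other is where it exits.
Route from (3,1): right 1 to (3,2), up 1 to (2,2), left 1 to (2,1), up 1 to (1,1), right 2 to (1,3), down 1 to (2,3) — 7 moves in all.
Check: all 8 open cells covered.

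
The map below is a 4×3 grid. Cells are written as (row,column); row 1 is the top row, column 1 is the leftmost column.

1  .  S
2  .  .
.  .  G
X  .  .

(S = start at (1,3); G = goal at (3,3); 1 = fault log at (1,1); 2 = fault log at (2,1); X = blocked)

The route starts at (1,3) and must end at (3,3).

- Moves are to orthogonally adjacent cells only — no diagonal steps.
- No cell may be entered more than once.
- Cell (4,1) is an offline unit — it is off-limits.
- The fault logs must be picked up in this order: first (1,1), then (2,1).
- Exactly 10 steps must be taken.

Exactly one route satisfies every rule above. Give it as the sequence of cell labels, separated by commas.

The waypoints must appear in the order (1,1), (2,1), with no cell reused.
Route from (1,3): down 1 to (2,3), left 1 to (2,2), up 1 to (1,2), left 1 to (1,1), down 2 to (3,1), right 1 to (3,2), down 1 to (4,2), right 1 to (4,3), up 1 to (3,3) — 10 moves in all.
Check: order respected (1 at step 4, 2 at step 5); 10 moves as required.

(1,3), (2,3), (2,2), (1,2), (1,1), (2,1), (3,1), (3,2), (4,2), (4,3), (3,3)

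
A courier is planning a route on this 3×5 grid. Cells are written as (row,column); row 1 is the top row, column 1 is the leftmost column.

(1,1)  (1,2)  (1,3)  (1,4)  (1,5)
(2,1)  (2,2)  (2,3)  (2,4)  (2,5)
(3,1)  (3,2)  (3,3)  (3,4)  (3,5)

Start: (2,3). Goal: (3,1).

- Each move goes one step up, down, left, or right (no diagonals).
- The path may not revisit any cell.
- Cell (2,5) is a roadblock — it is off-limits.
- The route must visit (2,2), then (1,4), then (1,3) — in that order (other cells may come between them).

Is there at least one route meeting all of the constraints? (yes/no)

One route that works: (2,3) → (2,2) → (3,2) → (3,3) → (3,4) → (2,4) → (1,4) → (1,3) → (1,2) → (1,1) → (2,1) → (3,1).

yes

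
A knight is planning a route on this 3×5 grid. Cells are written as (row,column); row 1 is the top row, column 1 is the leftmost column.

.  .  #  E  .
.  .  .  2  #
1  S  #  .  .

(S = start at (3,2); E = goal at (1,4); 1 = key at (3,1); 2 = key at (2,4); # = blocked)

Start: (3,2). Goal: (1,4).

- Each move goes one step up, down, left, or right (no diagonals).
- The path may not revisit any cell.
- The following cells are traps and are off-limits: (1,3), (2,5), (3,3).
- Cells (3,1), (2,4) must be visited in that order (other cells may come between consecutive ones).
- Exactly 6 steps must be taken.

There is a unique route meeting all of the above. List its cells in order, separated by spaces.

The waypoints must appear in the order (3,1), (2,4), with no cell reused.
Route from (3,2): left 1 to (3,1), up 1 to (2,1), right 3 to (2,4), up 1 to (1,4) — 6 moves in all.
Check: order respected (1 at step 1, 2 at step 5); 6 moves as required.

(3,2) (3,1) (2,1) (2,2) (2,3) (2,4) (1,4)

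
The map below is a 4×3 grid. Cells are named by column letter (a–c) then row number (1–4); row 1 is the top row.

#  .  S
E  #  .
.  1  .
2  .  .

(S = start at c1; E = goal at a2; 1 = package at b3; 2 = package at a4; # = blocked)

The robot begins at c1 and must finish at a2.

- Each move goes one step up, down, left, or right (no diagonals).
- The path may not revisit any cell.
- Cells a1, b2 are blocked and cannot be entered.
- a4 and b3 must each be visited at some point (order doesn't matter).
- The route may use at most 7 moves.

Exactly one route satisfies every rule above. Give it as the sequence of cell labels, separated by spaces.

The 7-move cap with required stops at a4, b3 leaves no slack for detours.
Route from c1: down 2 to c3, left 1 to b3, down 1 to b4, left 1 to a4, up 2 to a2 — 7 moves in all.
Check: all required cells visited; 7 ≤ 7 moves.

c1 c2 c3 b3 b4 a4 a3 a2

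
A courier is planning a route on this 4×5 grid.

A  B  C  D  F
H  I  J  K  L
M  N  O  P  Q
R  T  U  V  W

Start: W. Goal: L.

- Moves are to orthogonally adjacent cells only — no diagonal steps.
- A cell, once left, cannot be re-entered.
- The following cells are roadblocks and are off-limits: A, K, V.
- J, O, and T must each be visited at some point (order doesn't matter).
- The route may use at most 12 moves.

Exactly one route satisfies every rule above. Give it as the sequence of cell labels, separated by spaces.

The 12-move cap with required stops at J, O, T leaves no slack for detours.
Route from W: up 1 to Q, left 2 to O, down 1 to U, left 1 to T, up 2 to I, right 1 to J, up 1 to C, right 2 to F, down 1 to L — 12 moves in all.
Check: all required cells visited; 12 ≤ 12 moves.

W Q P O U T N I J C D F L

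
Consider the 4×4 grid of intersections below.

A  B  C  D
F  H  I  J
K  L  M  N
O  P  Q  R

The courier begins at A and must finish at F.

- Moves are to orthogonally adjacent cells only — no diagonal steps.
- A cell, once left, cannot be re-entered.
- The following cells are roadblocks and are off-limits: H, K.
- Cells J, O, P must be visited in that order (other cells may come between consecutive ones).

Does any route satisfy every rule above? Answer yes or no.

O must be visited but has only one open neighbour (P), and it is neither the start nor the goal — the route would have to enter and leave through P, re-entering it.

no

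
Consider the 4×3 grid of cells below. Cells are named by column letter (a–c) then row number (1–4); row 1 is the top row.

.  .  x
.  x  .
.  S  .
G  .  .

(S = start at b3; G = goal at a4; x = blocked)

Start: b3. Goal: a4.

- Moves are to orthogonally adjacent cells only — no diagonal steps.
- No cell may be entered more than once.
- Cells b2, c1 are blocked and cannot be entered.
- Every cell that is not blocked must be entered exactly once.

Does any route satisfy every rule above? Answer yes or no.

Cell b1 has only one open neighbour but is neither the start nor the goal, so a Hamiltonian route would have to both enter and leave it through the same neighbour — impossible without revisiting.

no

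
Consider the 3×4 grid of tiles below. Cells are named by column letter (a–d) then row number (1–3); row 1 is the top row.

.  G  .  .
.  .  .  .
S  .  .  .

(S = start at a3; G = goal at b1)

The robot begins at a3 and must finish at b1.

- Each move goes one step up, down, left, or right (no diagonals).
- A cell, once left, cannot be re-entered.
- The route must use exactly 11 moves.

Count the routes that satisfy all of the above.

Need simple routes of exactly 11 moves from a3 to b1 (Manhattan distance 3, so 4 moves are spent on a detour and 4 undoing it).
Enumerating: a3 b3 c3 d3 d2 d1 c1 c2 b2 a2 a1 b1.
That gives 1 route.

1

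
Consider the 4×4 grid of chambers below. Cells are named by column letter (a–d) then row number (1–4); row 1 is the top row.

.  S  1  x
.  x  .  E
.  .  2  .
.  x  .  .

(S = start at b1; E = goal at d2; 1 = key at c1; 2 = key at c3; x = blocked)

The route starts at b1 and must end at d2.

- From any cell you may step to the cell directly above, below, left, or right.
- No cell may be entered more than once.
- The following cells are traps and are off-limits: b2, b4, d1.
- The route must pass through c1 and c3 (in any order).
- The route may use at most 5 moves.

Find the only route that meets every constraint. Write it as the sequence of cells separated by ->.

Any route must reach c1 and c3 and still end at d2 within 5 moves, so the order of the required stops is forced.
Route from b1: right to c1, 2× down (reaching c3), right to d3, up to d2 — 5 moves in all.
Check: all required cells visited; 5 ≤ 5 moves.

b1 -> c1 -> c2 -> c3 -> d3 -> d2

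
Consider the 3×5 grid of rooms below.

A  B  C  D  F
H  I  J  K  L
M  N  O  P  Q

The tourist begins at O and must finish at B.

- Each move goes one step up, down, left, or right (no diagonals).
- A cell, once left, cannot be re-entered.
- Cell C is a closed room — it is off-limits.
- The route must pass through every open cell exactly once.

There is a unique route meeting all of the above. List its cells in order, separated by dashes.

Need to visit all 14 open cells exactly once, starting at O and ending at B.
Cell F has only two open neighbours (L and D), so the path must pass straight through it: one of those is the cell it's entered from and the other is where it exits.
Route from O: 2× right (reaching Q), 2× up (reaching F), left to D, down to K, 2× left (reaching I), down to N, left to M, 2× up (reaching A), right to B — 13 moves in all.
Check: all 14 open cells covered.

O - P - Q - L - F - D - K - J - I - N - M - H - A - B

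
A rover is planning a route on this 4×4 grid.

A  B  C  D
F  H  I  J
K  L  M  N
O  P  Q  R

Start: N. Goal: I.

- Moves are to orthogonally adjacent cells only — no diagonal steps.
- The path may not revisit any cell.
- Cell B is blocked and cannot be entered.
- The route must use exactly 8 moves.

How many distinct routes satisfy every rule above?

Need simple routes of exactly 8 moves from N to I (Manhattan distance 2, so 3 moves are spent on a detour and 3 undoing it).
Branch systematically from the start, pruning whenever the remaining move budget drops below the Manhattan distance to I or differs from it in parity. Grouping the completions by first move — via R: 5; via M: 4 (no valid completion starts via J) — and summing: 5 + 4 = 9.
That gives 9 routes.

9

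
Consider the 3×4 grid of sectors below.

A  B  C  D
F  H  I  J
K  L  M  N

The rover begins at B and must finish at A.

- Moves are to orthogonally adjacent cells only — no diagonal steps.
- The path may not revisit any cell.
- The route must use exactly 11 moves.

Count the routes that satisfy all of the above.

Need simple routes of exactly 11 moves from B to A (Manhattan distance 1, so 5 moves are spent on a detour and 5 undoing it).
Enumerating: B H I C D J N M L K F A | B C D J N M I H L K F A.
That gives 2 routes.

2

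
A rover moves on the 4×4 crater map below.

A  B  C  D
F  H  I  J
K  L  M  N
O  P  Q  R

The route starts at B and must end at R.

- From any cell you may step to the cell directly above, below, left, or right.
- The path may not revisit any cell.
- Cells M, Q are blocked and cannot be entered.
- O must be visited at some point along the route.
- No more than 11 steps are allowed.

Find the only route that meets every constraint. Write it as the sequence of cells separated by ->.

The budget equals the shortest possible length, so every move has to be on a shortest route through the required cells.
Route from B: left to A, 3× down (reaching O), right to P, 2× up (reaching H), 2× right (reaching J), 2× down (reaching R) — 11 moves in all.
Check: all required cells visited; 11 ≤ 11 moves.

B -> A -> F -> K -> O -> P -> L -> H -> I -> J -> N -> R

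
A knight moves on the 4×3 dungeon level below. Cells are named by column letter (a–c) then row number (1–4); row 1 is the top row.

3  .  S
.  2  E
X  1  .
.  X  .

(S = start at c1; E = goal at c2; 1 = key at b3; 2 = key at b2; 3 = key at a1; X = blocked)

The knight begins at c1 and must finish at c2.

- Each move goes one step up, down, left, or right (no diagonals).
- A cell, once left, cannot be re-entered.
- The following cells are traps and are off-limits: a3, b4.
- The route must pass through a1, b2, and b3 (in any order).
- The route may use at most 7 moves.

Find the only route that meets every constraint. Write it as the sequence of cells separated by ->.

c1 -> b1 -> a1 -> a2 -> b2 -> b3 -> c3 -> c2

Any route must reach a1, b2, and b3 and still end at c2 within 7 moves, so the order of the required stops is forced.
Route from c1: left 2 to a1, down 1 to a2, right 1 to b2, down 1 to b3, right 1 to c3, up 1 to c2 — 7 moves in all.
Check: all required cells visited; 7 ≤ 7 moves.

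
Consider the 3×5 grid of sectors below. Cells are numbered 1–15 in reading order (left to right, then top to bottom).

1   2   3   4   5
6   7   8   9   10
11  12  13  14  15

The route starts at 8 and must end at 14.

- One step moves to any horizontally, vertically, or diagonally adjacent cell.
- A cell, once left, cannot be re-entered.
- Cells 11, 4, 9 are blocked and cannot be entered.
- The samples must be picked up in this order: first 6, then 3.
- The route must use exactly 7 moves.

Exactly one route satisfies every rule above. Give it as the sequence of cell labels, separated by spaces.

The waypoints must appear in the order 6, 3, with no cell reused.
Route from 8: down-left 1 to 12, up-left 1 to 6, up-right 1 to 2, right 1 to 3, down-left 1 to 7, down-right 1 to 13, right 1 to 14 — 7 moves in all.
Check: order respected (6 at step 2, 3 at step 4); 7 moves as required.

8 12 6 2 3 7 13 14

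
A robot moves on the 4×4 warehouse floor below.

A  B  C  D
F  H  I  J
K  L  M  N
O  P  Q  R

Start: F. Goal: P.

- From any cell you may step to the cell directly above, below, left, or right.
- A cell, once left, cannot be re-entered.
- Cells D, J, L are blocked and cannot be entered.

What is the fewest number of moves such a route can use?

The Manhattan distance from F to P is |2−4| + |1−2| = 3, so at least 3 moves are needed.
A route of 3 moves achieves this: F → K → O → P.
Since 3 matches the lower bound, it is optimal.

3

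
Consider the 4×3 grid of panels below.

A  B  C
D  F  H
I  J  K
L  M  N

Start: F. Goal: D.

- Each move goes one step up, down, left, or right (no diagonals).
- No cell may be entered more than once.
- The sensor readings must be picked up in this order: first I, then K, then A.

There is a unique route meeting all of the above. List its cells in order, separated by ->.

F -> J -> I -> L -> M -> N -> K -> H -> C -> B -> A -> D

The waypoints must appear in the order I, K, A, with no cell reused.
Route from F: down 1 to J, left 1 to I, down 1 to L, right 2 to N, up 3 to C, left 2 to A, down 1 to D — 11 moves in all.
Check: order respected (I at step 2, K at step 6, A at step 10).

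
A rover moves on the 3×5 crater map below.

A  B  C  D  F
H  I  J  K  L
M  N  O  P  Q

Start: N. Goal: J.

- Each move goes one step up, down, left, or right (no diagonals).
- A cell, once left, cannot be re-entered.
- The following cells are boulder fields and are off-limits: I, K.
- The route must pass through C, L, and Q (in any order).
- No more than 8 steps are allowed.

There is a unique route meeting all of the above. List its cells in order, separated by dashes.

The budget equals the shortest possible length, so every move has to be on a shortest route through the required cells.
Route from N: right 3 to Q, up 2 to F, left 2 to C, down 1 to J — 8 moves in all.
Check: all required cells visited; 8 ≤ 8 moves.

N - O - P - Q - L - F - D - C - J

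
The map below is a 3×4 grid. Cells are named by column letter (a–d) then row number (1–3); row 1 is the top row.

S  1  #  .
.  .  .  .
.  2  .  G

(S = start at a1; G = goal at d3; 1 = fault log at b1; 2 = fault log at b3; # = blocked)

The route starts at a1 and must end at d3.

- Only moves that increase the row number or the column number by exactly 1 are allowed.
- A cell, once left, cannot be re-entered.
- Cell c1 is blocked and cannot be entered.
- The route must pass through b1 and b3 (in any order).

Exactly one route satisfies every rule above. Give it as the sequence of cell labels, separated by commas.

Moves only go right or down, so the column and row indices never decrease.
Route from a1: right 1 to b1, down 2 to b3, right 2 to d3 — 5 moves in all.
Check: all required cells visited.

a1, b1, b2, b3, c3, d3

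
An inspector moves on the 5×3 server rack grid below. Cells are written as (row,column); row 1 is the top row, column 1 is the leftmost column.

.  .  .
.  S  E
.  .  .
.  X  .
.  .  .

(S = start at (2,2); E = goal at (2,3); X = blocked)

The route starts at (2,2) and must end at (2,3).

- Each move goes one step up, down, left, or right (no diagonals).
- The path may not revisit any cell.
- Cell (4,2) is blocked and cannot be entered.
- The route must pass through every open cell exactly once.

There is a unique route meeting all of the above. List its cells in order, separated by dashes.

(2,2) - (3,2) - (3,3) - (4,3) - (5,3) - (5,2) - (5,1) - (4,1) - (3,1) - (2,1) - (1,1) - (1,2) - (1,3) - (2,3)

Need to visit all 14 open cells exactly once, starting at (2,2) and ending at (2,3).
Route from (2,2): down 1 to (3,2), right 1 to (3,3), down 2 to (5,3), left 2 to (5,1), up 4 to (1,1), right 2 to (1,3), down 1 to (2,3) — 13 moves in all.
Check: all 14 open cells covered.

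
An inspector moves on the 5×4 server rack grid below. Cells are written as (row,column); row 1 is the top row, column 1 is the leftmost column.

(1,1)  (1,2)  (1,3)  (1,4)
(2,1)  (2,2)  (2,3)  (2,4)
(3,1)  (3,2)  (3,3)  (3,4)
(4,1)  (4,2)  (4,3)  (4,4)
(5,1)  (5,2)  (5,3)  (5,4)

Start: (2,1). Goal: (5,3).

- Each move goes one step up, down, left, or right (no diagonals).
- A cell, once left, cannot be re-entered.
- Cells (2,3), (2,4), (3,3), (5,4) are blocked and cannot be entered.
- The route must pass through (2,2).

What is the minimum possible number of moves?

Any route passes through (2,2) somewhere between (2,1) and (5,3). Summing Manhattan distances along the two legs ((2,1) → (2,2) → (5,3)) gives a lower bound of 1 + 4 = 5 moves.
A route of 5 moves achieves this: (2,1) → (2,2) → (3,2) → (4,2) → (5,2) → (5,3).
Since 5 matches the lower bound, it is optimal.

5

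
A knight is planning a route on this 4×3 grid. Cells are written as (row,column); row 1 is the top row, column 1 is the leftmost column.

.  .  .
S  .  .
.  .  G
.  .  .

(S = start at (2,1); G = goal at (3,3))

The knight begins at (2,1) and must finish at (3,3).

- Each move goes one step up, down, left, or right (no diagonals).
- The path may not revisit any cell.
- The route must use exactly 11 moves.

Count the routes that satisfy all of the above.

Need simple routes of exactly 11 moves from (2,1) to (3,3) (Manhattan distance 3, so 4 moves are spent on a detour and 4 undoing it).
Enumerating: (2,1) (1,1) (1,2) (1,3) (2,3) (2,2) (3,2) (3,1) (4,1) (4,2) (4,3) (3,3).
That gives 1 route.

1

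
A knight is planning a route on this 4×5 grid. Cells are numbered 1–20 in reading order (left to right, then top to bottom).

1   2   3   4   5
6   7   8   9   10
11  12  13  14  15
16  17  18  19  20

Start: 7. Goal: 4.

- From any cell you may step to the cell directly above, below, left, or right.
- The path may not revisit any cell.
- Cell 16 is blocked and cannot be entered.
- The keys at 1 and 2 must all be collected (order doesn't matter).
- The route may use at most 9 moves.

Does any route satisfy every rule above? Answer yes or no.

yes

One route that works: 7 → 6 → 1 → 2 → 3 → 4.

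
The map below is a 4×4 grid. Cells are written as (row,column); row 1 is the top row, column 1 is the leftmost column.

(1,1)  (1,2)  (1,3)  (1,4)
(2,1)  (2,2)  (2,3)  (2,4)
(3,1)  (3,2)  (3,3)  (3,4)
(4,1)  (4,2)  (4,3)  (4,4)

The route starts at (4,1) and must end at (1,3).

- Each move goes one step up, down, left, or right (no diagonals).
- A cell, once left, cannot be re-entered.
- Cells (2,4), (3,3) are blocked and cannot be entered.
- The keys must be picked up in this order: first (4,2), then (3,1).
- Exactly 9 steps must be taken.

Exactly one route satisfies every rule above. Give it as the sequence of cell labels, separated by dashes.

(4,1) - (4,2) - (3,2) - (3,1) - (2,1) - (1,1) - (1,2) - (2,2) - (2,3) - (1,3)

The waypoints must appear in the order (4,2), (3,1), with no cell reused.
Route from (4,1): right 1 to (4,2), up 1 to (3,2), left 1 to (3,1), up 2 to (1,1), right 1 to (1,2), down 1 to (2,2), right 1 to (2,3), up 1 to (1,3) — 9 moves in all.
Check: order respected ((4,2) at step 1, (3,1) at step 3); 9 moves as required.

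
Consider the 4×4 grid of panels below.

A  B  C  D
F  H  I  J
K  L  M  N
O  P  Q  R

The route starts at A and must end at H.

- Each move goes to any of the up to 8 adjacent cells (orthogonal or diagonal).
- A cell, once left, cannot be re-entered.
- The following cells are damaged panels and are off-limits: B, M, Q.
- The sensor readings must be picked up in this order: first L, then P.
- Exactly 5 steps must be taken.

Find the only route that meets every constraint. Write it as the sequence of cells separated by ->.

A -> F -> L -> P -> K -> H

The waypoints must appear in the order L, P, with no cell reused.
Route from A: down to F, down-right to L, down to P, up-left to K, up-right to H — 5 moves in all.
Check: order respected (L at step 2, P at step 3); 5 moves as required.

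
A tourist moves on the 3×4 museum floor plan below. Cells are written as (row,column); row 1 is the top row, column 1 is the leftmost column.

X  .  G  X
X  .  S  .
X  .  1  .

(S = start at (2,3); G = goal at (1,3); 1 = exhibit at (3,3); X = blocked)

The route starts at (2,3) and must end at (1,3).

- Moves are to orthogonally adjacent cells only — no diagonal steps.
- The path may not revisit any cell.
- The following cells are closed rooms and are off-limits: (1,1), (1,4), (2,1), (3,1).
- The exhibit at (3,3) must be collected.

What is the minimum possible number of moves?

Any route passes through (3,3) somewhere between (2,3) and (1,3). Summing Manhattan distances along the two legs ((2,3) → (3,3) → (1,3)) gives a lower bound of 1 + 2 = 3 moves.
The shortest route satisfying every rule uses 5 moves: (2,3) → (3,3) → (3,2) → (2,2) → (1,2) → (1,3).
The bound of 3 isn't tight here; checking systematically, no route of length 3 through 4 satisfies every constraint, so 5 is the minimum.

5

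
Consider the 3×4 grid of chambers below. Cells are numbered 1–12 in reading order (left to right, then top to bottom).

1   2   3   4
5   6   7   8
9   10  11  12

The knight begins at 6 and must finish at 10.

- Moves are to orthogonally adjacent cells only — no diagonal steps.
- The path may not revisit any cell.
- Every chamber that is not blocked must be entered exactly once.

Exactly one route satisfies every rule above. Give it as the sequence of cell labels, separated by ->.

Need to visit all 12 open cells exactly once, starting at 6 and ending at 10.
Route from 6: right to 7, down to 11, right to 12, 2× up (reaching 4), 3× left (reaching 1), 2× down (reaching 9), right to 10 — 11 moves in all.
Check: all 12 open cells covered.

6 -> 7 -> 11 -> 12 -> 8 -> 4 -> 3 -> 2 -> 1 -> 5 -> 9 -> 10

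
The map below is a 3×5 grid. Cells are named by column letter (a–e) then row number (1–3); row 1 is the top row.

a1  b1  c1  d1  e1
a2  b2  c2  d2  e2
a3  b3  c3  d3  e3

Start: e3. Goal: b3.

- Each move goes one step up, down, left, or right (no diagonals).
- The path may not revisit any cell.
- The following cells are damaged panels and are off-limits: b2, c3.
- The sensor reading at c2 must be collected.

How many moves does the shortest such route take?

Any route passes through c2 somewhere between e3 and b3. Summing Manhattan distances along the two legs (e3 → c2 → b3) gives a lower bound of 3 + 2 = 5 moves.
That bound ignores the blocked cells. Measuring each leg by the fewest moves that actually steer around them (e3→c2: 3; c2→b3: 6) raises the lower bound to 9.
A route of 9 moves exists: e3 → e2 → d2 → c2 → c1 → b1 → a1 → a2 → a3 → b3.
Since 9 matches that lower bound, it is optimal.

9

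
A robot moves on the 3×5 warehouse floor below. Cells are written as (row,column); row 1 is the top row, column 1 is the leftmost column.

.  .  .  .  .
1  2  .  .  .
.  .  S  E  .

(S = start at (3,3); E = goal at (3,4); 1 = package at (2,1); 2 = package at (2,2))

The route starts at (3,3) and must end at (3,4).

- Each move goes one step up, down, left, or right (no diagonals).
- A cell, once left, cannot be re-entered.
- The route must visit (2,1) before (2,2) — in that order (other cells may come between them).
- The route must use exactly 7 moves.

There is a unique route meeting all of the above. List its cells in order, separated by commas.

The waypoints must appear in the order (2,1), (2,2), with no cell reused.
Route from (3,3): left 2 to (3,1), up 1 to (2,1), right 3 to (2,4), down 1 to (3,4) — 7 moves in all.
Check: order respected (1 at step 3, 2 at step 4); 7 moves as required.

(3,3), (3,2), (3,1), (2,1), (2,2), (2,3), (2,4), (3,4)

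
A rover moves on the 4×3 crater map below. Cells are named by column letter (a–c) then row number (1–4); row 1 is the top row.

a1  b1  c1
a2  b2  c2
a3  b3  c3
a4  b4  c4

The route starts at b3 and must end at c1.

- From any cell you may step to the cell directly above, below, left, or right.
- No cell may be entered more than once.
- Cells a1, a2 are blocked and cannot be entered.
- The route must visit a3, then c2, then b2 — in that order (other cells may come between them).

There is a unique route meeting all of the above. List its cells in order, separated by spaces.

The waypoints must appear in the order a3, c2, b2, with no cell reused.
Route from b3: left 1 to a3, down 1 to a4, right 2 to c4, up 2 to c2, left 1 to b2, up 1 to b1, right 1 to c1 — 9 moves in all.
Check: order respected (a3 at step 1, c2 at step 6, b2 at step 7).

b3 a3 a4 b4 c4 c3 c2 b2 b1 c1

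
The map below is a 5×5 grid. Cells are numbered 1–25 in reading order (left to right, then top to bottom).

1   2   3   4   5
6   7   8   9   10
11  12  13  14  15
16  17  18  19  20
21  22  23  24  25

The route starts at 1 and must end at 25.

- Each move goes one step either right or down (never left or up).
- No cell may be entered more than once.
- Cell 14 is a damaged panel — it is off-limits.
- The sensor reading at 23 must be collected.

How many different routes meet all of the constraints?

A right/down-only route from 1 to 25 makes exactly 4 down-moves and 4 right-moves in some order.
With no other constraints that would be C(8,4) = 70 routes.
Split at 23 and multiply the segment counts (each segment already excludes blocked cells): 1→23: 15; 23→25: 1; product = 15.
That gives 15 routes.

15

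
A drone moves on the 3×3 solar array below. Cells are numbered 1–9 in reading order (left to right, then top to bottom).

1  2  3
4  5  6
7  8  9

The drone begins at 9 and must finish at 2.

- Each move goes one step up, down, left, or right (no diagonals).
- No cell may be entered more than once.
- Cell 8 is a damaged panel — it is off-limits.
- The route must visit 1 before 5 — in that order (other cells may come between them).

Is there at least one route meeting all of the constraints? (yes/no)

Ignoring the required order, 1 revisit-free route from 9 to 2 passes through all of 1 and 5; the waypoint orders that occur are 5 → 1 (1) — never 1 → 5.

no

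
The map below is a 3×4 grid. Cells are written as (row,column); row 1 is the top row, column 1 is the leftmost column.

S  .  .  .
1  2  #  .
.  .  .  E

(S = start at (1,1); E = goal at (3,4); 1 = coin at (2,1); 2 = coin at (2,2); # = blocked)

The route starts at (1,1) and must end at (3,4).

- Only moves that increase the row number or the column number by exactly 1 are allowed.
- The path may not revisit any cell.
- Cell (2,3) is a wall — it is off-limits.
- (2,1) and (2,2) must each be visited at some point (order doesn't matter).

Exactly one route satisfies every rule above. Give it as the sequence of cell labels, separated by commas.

(1,1), (2,1), (2,2), (3,2), (3,3), (3,4)

Moves only go right or down, so the column and row indices never decrease.
Route from (1,1): down to (2,1), right to (2,2), down to (3,2), 2× right (reaching (3,4)) — 5 moves in all.
Check: all required cells visited.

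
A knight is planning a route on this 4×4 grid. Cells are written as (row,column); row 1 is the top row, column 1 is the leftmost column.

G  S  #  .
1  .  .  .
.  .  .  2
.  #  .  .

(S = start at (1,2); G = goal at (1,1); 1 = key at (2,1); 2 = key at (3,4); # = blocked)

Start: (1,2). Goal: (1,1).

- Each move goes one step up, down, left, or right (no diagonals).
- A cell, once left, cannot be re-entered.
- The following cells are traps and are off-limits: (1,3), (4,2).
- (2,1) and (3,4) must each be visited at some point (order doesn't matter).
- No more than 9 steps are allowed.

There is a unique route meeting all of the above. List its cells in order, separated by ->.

Any route must reach (2,1) and (3,4) and still end at (1,1) within 9 moves, so the order of the required stops is forced.
Route from (1,2): down to (2,2), 2× right (reaching (2,4)), down to (3,4), 3× left (reaching (3,1)), 2× up (reaching (1,1)) — 9 moves in all.
Check: all required cells visited; 9 ≤ 9 moves.

(1,2) -> (2,2) -> (2,3) -> (2,4) -> (3,4) -> (3,3) -> (3,2) -> (3,1) -> (2,1) -> (1,1)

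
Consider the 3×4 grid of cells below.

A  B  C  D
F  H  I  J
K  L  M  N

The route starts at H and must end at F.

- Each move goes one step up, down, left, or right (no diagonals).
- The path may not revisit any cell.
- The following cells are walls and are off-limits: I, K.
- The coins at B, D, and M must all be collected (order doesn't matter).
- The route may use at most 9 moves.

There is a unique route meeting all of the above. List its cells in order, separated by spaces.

The budget equals the shortest possible length, so every move has to be on a shortest route through the required cells.
Route from H: down 1 to L, right 2 to N, up 2 to D, left 3 to A, down 1 to F — 9 moves in all.
Check: all required cells visited; 9 ≤ 9 moves.

H L M N J D C B A F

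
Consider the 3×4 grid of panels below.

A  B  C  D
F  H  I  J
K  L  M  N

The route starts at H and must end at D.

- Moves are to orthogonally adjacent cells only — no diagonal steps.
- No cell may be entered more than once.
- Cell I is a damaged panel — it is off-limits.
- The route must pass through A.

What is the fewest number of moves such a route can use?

Any route passes through A somewhere between H and D. Summing Manhattan distances along the two legs (H → A → D) gives a lower bound of 2 + 3 = 5 moves.
A route of 5 moves achieves this: H → F → A → B → C → D.
Since 5 matches the lower bound, it is optimal.

5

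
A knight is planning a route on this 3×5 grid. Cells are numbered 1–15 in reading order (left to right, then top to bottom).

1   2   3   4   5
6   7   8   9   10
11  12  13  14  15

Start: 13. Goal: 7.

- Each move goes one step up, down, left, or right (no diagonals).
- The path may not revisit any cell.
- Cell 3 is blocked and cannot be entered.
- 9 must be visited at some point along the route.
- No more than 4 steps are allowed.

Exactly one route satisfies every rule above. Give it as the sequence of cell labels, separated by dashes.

13 - 14 - 9 - 8 - 7

The budget equals the shortest possible length, so every move has to be on a shortest route through the required cells.
Route from 13: right to 14, up to 9, 2× left (reaching 7) — 4 moves in all.
Check: all required cells visited; 4 ≤ 4 moves.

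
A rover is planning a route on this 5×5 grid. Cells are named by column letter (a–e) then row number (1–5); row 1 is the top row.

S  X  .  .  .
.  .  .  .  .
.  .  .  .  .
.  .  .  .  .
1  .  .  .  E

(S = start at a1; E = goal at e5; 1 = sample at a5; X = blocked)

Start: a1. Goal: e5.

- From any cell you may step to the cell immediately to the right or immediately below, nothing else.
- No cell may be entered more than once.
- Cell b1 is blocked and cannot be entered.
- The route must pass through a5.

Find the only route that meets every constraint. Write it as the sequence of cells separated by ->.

a1 -> a2 -> a3 -> a4 -> a5 -> b5 -> c5 -> d5 -> e5

Moves only go right or down, so the column and row indices never decrease.
Route from a1: down 4 to a5, right 4 to e5 — 8 moves in all.
Check: all required cells visited.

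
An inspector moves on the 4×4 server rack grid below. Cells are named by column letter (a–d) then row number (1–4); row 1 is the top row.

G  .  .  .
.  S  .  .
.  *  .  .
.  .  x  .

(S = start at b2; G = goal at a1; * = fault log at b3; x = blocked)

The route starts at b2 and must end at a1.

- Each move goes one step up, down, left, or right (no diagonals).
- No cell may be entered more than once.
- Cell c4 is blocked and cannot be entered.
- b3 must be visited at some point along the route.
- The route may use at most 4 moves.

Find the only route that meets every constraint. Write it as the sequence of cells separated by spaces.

The 4-move cap with required stops at b3 leaves no slack for detours.
Route from b2: down 1 to b3, left 1 to a3, up 2 to a1 — 4 moves in all.
Check: all required cells visited; 4 ≤ 4 moves.

b2 b3 a3 a2 a1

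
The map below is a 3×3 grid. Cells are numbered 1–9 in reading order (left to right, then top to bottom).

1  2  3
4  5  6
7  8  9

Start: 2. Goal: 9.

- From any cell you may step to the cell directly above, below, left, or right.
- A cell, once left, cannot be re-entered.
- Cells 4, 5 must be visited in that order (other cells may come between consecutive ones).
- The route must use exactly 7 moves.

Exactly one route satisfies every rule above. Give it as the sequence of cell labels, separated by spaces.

2 1 4 7 8 5 6 9

The waypoints must appear in the order 4, 5, with no cell reused.
Route from 2: left 1 to 1, down 2 to 7, right 1 to 8, up 1 to 5, right 1 to 6, down 1 to 9 — 7 moves in all.
Check: order respected (4 at step 2, 5 at step 5); 7 moves as required.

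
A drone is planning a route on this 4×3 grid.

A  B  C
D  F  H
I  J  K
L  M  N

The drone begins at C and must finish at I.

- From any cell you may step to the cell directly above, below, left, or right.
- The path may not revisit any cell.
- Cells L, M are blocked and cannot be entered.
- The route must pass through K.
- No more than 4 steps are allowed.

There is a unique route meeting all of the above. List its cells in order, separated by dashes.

The budget equals the shortest possible length, so every move has to be on a shortest route through the required cells.
Route from C: down 2 to K, left 2 to I — 4 moves in all.
Check: all required cells visited; 4 ≤ 4 moves.

C - H - K - J - I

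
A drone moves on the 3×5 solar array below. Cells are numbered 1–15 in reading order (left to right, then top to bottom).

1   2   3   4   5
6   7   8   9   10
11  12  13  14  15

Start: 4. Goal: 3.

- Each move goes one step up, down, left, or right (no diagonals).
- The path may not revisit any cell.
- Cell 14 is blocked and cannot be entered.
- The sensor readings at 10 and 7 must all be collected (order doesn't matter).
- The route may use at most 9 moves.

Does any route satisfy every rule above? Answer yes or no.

yes

One route that works: 4 → 5 → 10 → 9 → 8 → 7 → 2 → 3.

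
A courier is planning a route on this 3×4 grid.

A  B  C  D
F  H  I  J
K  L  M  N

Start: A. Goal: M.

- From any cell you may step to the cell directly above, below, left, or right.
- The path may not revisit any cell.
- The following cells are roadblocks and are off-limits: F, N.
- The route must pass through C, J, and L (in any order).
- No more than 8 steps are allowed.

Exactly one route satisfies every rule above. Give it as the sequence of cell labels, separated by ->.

The 8-move cap with required stops at C, J, L leaves no slack for detours.
Route from A: 3× right (reaching D), down to J, 2× left (reaching H), down to L, right to M — 8 moves in all.
Check: all required cells visited; 8 ≤ 8 moves.

A -> B -> C -> D -> J -> I -> H -> L -> M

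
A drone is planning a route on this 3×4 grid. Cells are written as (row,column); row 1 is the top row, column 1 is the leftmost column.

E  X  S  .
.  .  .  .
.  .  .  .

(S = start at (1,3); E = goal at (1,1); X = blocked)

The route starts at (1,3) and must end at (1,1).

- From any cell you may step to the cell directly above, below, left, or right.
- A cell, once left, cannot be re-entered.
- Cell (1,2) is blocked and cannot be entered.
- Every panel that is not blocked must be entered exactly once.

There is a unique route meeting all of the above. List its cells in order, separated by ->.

Need to visit all 11 open cells exactly once, starting at (1,3) and ending at (1,1).
Cell (1,4) has only two open neighbours ((2,4) and (1,3)), so the path must pass straight through it: one of those is the cell it's entered from and the other is where it exits.
Route from (1,3): right 1 to (1,4), down 2 to (3,4), left 1 to (3,3), up 1 to (2,3), left 1 to (2,2), down 1 to (3,2), left 1 to (3,1), up 2 to (1,1) — 10 moves in all.
Check: all 11 open cells covered.

(1,3) -> (1,4) -> (2,4) -> (3,4) -> (3,3) -> (2,3) -> (2,2) -> (3,2) -> (3,1) -> (2,1) -> (1,1)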